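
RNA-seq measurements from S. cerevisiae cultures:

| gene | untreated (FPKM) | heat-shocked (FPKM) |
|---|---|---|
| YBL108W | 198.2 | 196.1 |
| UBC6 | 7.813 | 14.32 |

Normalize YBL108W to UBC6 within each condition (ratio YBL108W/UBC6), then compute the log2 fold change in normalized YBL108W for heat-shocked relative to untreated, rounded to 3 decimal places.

-0.889

YBL108W/UBC6 (untreated) = 198.2 / 7.813 = 25.368
YBL108W/UBC6 (heat-shocked) = 196.1 / 14.32 = 13.694
Fold change = 13.694 / 25.368 = 0.5398
log2(0.5398) = -0.8895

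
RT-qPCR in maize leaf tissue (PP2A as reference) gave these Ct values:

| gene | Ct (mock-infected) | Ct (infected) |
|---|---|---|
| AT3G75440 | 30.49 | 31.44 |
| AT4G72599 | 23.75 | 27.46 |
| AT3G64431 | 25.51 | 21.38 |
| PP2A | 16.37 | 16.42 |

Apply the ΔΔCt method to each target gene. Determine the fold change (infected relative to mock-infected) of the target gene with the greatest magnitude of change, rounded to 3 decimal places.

AT3G75440: ΔΔCt = (31.44−16.42) − (30.49−16.37) = 15.02 − 14.12 = 0.90; fold change = 2^-0.90 = 0.536
AT4G72599: ΔΔCt = (27.46−16.42) − (23.75−16.37) = 11.04 − 7.38 = 3.66; fold change = 2^-3.66 = 0.079
AT3G64431: ΔΔCt = (21.38−16.42) − (25.51−16.37) = 4.96 − 9.14 = -4.18; fold change = 2^4.18 = 18.126
AT3G64431 has the largest |ΔΔCt| = 4.18.

18.126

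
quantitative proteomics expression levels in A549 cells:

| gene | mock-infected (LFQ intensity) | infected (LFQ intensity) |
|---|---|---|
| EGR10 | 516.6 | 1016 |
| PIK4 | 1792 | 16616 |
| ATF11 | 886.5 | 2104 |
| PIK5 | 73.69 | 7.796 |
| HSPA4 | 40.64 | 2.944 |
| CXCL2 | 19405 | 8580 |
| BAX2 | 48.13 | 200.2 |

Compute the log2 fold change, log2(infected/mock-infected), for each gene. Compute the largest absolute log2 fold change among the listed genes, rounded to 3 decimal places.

log2(1016/516.6) = 0.976  (EGR10)
log2(16616/1792) = 3.213  (PIK4)
log2(2104/886.5) = 1.247  (ATF11)
log2(7.796/73.69) = -3.241  (PIK5)
log2(2.944/40.64) = -3.787  (HSPA4)
log2(8580/19405) = -1.177  (CXCL2)
log2(200.2/48.13) = 2.056  (BAX2)
The largest magnitude belongs to HSPA4.

3.787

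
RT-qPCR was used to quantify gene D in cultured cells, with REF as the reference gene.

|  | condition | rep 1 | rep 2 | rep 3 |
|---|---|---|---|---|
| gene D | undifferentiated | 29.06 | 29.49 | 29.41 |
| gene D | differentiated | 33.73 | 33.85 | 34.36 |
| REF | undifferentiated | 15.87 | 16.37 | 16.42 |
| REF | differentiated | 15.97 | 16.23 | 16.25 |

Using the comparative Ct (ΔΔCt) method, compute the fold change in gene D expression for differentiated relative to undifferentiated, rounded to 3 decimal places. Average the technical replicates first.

Mean Ct: gene D undifferentiated 29.320; gene D differentiated 33.980; REF undifferentiated 16.220; REF differentiated 16.150
ΔCt(undifferentiated) = 29.320 − 16.220 = 13.100
ΔCt(differentiated) = 33.980 − 16.150 = 17.830
ΔΔCt = 17.830 − 13.100 = 4.730
Fold change = 2^(−4.730) = 0.0377

0.038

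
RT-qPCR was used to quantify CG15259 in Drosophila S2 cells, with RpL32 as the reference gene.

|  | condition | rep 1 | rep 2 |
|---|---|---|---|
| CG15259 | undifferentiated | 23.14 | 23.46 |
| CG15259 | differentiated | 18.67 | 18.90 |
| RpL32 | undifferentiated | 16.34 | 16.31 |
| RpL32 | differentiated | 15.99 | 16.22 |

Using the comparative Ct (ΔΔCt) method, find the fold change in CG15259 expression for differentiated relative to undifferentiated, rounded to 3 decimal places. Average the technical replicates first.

19.630

Mean Ct: CG15259 undifferentiated 23.300; CG15259 differentiated 18.785; RpL32 undifferentiated 16.325; RpL32 differentiated 16.105
ΔCt(undifferentiated) = 23.300 − 16.325 = 6.975
ΔCt(differentiated) = 18.785 − 16.105 = 2.680
ΔΔCt = 2.680 − 6.975 = -4.295
Fold change = 2^(−(-4.295)) = 2^4.295 = 19.6302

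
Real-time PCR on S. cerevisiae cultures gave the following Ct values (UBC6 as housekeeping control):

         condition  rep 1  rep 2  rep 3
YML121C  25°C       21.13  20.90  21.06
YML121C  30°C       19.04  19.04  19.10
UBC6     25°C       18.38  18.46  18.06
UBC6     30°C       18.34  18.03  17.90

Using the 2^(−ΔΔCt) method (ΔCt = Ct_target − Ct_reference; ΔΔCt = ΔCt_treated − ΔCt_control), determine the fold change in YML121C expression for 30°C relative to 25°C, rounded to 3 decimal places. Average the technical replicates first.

Mean Ct: YML121C 25°C 21.030; YML121C 30°C 19.060; UBC6 25°C 18.300; UBC6 30°C 18.090
ΔCt(25°C) = 21.030 − 18.300 = 2.730
ΔCt(30°C) = 19.060 − 18.090 = 0.970
ΔΔCt = 0.970 − 2.730 = -1.760
Fold change = 2^(−(-1.760)) = 2^1.760 = 3.3870

3.387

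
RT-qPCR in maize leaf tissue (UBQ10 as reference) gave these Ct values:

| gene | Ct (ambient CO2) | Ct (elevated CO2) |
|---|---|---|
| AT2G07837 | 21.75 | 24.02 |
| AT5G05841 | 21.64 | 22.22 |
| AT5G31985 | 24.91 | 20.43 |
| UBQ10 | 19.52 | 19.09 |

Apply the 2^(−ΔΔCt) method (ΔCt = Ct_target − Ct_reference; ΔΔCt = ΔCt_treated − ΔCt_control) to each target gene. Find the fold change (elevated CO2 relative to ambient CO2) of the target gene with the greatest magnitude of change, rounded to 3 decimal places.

AT2G07837: ΔΔCt = (24.02−19.09) − (21.75−19.52) = 4.93 − 2.23 = 2.70; fold change = 2^-2.70 = 0.154
AT5G05841: ΔΔCt = (22.22−19.09) − (21.64−19.52) = 3.13 − 2.12 = 1.01; fold change = 2^-1.01 = 0.497
AT5G31985: ΔΔCt = (20.43−19.09) − (24.91−19.52) = 1.34 − 5.39 = -4.05; fold change = 2^4.05 = 16.564
AT5G31985 has the largest |ΔΔCt| = 4.05.

16.564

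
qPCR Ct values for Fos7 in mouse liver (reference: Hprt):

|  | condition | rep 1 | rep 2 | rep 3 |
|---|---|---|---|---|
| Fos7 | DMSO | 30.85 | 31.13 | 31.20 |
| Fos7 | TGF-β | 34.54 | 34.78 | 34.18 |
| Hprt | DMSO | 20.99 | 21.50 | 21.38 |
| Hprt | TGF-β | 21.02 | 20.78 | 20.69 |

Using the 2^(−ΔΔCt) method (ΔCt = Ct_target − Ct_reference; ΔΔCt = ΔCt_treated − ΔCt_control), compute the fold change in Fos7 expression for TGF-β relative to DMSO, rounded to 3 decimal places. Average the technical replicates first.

0.067

Mean Ct: Fos7 DMSO 31.060; Fos7 TGF-β 34.500; Hprt DMSO 21.290; Hprt TGF-β 20.830
ΔCt(DMSO) = 31.060 − 21.290 = 9.770
ΔCt(TGF-β) = 34.500 − 20.830 = 13.670
ΔΔCt = 13.670 − 9.770 = 3.900
Fold change = 2^(−3.900) = 0.0670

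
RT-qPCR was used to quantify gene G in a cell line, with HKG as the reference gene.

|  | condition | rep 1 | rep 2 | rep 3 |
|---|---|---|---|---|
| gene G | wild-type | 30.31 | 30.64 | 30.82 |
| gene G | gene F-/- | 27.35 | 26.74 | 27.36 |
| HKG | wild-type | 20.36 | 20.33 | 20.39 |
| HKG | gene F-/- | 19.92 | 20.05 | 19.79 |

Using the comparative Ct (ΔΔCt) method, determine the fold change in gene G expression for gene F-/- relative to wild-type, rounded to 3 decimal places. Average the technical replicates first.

Mean Ct: gene G wild-type 30.590; gene G gene F-/- 27.150; HKG wild-type 20.360; HKG gene F-/- 19.920
ΔCt(wild-type) = 30.590 − 20.360 = 10.230
ΔCt(gene F-/-) = 27.150 − 19.920 = 7.230
ΔΔCt = 7.230 − 10.230 = -3.000
Fold change = 2^(−(-3.000)) = 2^3.000 = 8.0000

8.000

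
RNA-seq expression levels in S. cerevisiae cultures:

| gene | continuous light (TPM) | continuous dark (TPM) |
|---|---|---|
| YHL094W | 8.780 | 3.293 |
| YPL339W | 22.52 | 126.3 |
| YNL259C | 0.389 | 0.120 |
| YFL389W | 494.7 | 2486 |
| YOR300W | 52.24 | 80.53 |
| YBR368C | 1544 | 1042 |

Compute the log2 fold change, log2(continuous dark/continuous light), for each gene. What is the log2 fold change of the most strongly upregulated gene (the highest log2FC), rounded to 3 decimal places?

log2(3.293/8.780) = -1.415  (YHL094W)
log2(126.3/22.52) = 2.488  (YPL339W)
log2(0.120/0.389) = -1.697  (YNL259C)
log2(2486/494.7) = 2.329  (YFL389W)
log2(80.53/52.24) = 0.624  (YOR300W)
log2(1042/1544) = -0.567  (YBR368C)
YPL339W is most strongly upregulated.

2.488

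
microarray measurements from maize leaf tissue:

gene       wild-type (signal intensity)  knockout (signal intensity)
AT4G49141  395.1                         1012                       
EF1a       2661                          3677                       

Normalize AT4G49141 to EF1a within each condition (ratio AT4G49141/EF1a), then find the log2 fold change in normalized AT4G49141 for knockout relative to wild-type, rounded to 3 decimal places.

AT4G49141/EF1a (wild-type) = 395.1 / 2661 = 0.14848
AT4G49141/EF1a (knockout) = 1012 / 3677 = 0.27522
Fold change = 0.27522 / 0.14848 = 1.8536
log2(1.8536) = 0.8904

0.890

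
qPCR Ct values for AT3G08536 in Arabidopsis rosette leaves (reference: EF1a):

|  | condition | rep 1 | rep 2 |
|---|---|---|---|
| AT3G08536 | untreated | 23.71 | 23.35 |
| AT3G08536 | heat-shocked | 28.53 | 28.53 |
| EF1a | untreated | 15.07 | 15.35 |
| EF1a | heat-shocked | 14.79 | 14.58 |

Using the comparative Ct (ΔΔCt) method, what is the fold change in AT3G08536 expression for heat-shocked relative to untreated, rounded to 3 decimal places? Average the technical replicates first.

Mean Ct: AT3G08536 untreated 23.530; AT3G08536 heat-shocked 28.530; EF1a untreated 15.210; EF1a heat-shocked 14.685
ΔCt(untreated) = 23.530 − 15.210 = 8.320
ΔCt(heat-shocked) = 28.530 − 14.685 = 13.845
ΔΔCt = 13.845 − 8.320 = 5.525
Fold change = 2^(−5.525) = 0.0217

0.022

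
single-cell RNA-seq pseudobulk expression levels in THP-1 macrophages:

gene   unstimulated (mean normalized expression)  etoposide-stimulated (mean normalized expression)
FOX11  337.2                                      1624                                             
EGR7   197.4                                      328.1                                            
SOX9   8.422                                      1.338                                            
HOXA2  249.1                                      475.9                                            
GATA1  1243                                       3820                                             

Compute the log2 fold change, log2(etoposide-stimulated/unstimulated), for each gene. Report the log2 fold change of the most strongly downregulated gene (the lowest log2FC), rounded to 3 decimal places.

log2(1624/337.2) = 2.268  (FOX11)
log2(328.1/197.4) = 0.733  (EGR7)
log2(1.338/8.422) = -2.654  (SOX9)
log2(475.9/249.1) = 0.934  (HOXA2)
log2(3820/1243) = 1.620  (GATA1)
SOX9 is most strongly downregulated.

-2.654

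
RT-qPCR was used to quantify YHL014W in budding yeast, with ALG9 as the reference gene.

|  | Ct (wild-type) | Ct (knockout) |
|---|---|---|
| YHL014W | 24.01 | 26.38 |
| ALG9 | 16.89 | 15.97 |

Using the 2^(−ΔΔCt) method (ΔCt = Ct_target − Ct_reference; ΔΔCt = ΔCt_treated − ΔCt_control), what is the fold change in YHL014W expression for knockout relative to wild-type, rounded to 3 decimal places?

ΔCt(wild-type) = 24.010 − 16.890 = 7.120
ΔCt(knockout) = 26.380 − 15.970 = 10.410
ΔΔCt = 10.410 − 7.120 = 3.290
Fold change = 2^(−3.290) = 0.1022

0.102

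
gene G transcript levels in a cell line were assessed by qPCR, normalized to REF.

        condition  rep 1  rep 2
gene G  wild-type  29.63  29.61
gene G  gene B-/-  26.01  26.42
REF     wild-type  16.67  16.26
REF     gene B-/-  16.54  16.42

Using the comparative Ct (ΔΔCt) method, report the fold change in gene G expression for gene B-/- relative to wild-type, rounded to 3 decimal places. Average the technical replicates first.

Mean Ct: gene G wild-type 29.620; gene G gene B-/- 26.215; REF wild-type 16.465; REF gene B-/- 16.480
ΔCt(wild-type) = 29.620 − 16.465 = 13.155
ΔCt(gene B-/-) = 26.215 − 16.480 = 9.735
ΔΔCt = 9.735 − 13.155 = -3.420
Fold change = 2^(−(-3.420)) = 2^3.420 = 10.7034

10.703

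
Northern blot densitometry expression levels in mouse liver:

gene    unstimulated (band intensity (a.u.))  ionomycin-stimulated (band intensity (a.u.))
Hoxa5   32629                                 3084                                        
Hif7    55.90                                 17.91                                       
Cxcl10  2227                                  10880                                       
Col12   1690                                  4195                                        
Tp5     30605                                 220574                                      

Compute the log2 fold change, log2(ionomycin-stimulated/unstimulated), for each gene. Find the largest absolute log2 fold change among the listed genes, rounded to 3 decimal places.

3.403

log2(3084/32629) = -3.403  (Hoxa5)
log2(17.91/55.90) = -1.642  (Hif7)
log2(10880/2227) = 2.289  (Cxcl10)
log2(4195/1690) = 1.312  (Col12)
log2(220574/30605) = 2.849  (Tp5)
The largest magnitude belongs to Hoxa5.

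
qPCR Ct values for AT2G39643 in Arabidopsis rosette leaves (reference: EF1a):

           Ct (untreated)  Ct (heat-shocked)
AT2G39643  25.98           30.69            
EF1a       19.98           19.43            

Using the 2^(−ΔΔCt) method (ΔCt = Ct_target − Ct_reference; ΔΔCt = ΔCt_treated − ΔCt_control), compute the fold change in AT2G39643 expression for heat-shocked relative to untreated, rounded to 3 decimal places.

0.026

ΔCt(untreated) = 25.980 − 19.980 = 6.000
ΔCt(heat-shocked) = 30.690 − 19.430 = 11.260
ΔΔCt = 11.260 − 6.000 = 5.260
Fold change = 2^(−5.260) = 0.0261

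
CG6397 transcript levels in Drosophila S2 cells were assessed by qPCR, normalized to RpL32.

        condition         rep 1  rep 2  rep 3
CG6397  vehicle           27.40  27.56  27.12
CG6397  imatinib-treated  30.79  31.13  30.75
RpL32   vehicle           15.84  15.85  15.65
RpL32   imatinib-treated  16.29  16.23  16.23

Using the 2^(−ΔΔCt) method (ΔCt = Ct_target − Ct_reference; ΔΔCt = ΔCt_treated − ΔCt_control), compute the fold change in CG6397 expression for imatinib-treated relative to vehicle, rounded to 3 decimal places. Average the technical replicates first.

Mean Ct: CG6397 vehicle 27.360; CG6397 imatinib-treated 30.890; RpL32 vehicle 15.780; RpL32 imatinib-treated 16.250
ΔCt(vehicle) = 27.360 − 15.780 = 11.580
ΔCt(imatinib-treated) = 30.890 − 16.250 = 14.640
ΔΔCt = 14.640 − 11.580 = 3.060
Fold change = 2^(−3.060) = 0.1199

0.120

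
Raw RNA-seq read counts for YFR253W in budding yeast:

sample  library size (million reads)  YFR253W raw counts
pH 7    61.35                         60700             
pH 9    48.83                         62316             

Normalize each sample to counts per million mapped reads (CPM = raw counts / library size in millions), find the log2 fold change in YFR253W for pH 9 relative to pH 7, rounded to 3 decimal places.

CPM(pH 7) = 60700 / 61.35 = 989.4051
CPM(pH 9) = 62316 / 48.83 = 1276.1827
Fold change = 1276.1827 / 989.4051 = 1.28985
log2(1.28985) = 0.3672

0.367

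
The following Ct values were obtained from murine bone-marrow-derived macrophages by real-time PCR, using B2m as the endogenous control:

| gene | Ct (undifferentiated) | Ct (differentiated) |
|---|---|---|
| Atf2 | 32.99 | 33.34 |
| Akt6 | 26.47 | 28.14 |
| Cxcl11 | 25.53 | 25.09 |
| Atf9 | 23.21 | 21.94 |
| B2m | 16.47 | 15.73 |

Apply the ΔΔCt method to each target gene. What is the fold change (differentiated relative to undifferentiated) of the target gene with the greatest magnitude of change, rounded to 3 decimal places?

Atf2: ΔΔCt = (33.34−15.73) − (32.99−16.47) = 17.61 − 16.52 = 1.09; fold change = 2^-1.09 = 0.470
Akt6: ΔΔCt = (28.14−15.73) − (26.47−16.47) = 12.41 − 10.00 = 2.41; fold change = 2^-2.41 = 0.188
Cxcl11: ΔΔCt = (25.09−15.73) − (25.53−16.47) = 9.36 − 9.06 = 0.30; fold change = 2^-0.30 = 0.812
Atf9: ΔΔCt = (21.94−15.73) − (23.21−16.47) = 6.21 − 6.74 = -0.53; fold change = 2^0.53 = 1.444
Akt6 has the largest |ΔΔCt| = 2.41.

0.188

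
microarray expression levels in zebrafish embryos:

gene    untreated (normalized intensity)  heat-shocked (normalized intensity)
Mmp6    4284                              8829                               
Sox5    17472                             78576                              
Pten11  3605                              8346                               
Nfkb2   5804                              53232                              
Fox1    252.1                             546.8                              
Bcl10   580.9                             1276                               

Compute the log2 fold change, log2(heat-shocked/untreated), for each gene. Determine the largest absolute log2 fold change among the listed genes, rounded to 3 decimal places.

log2(8829/4284) = 1.043  (Mmp6)
log2(78576/17472) = 2.169  (Sox5)
log2(8346/3605) = 1.211  (Pten11)
log2(53232/5804) = 3.197  (Nfkb2)
log2(546.8/252.1) = 1.117  (Fox1)
log2(1276/580.9) = 1.135  (Bcl10)
The largest magnitude belongs to Nfkb2.

3.197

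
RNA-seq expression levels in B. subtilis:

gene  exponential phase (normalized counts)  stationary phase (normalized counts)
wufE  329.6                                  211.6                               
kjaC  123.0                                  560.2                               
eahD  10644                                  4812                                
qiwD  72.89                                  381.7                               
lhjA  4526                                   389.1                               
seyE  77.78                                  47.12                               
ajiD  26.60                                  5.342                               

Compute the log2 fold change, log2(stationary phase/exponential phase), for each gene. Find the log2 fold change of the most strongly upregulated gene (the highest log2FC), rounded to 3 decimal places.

log2(211.6/329.6) = -0.639  (wufE)
log2(560.2/123.0) = 2.187  (kjaC)
log2(4812/10644) = -1.145  (eahD)
log2(381.7/72.89) = 2.389  (qiwD)
log2(389.1/4526) = -3.540  (lhjA)
log2(47.12/77.78) = -0.723  (seyE)
log2(5.342/26.60) = -2.316  (ajiD)
qiwD is most strongly upregulated.

2.389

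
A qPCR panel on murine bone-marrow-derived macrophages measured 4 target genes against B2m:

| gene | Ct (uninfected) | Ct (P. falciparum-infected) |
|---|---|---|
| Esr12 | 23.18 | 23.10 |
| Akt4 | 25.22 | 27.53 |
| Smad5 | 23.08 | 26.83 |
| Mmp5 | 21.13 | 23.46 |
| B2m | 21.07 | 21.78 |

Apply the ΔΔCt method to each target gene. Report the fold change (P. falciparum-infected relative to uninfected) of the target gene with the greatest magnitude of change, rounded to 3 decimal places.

Esr12: ΔΔCt = (23.10−21.78) − (23.18−21.07) = 1.32 − 2.11 = -0.79; fold change = 2^0.79 = 1.729
Akt4: ΔΔCt = (27.53−21.78) − (25.22−21.07) = 5.75 − 4.15 = 1.60; fold change = 2^-1.60 = 0.330
Smad5: ΔΔCt = (26.83−21.78) − (23.08−21.07) = 5.05 − 2.01 = 3.04; fold change = 2^-3.04 = 0.122
Mmp5: ΔΔCt = (23.46−21.78) − (21.13−21.07) = 1.68 − 0.06 = 1.62; fold change = 2^-1.62 = 0.325
Smad5 has the largest |ΔΔCt| = 3.04.

0.122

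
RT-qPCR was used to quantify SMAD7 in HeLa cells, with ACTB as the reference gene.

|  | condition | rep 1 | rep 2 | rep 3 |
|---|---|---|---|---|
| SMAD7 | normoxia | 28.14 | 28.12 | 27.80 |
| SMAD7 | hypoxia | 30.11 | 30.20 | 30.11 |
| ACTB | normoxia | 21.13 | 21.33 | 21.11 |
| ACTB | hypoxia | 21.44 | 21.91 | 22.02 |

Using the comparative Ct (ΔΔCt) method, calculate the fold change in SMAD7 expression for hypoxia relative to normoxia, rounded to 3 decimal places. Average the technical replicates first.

0.349

Mean Ct: SMAD7 normoxia 28.020; SMAD7 hypoxia 30.140; ACTB normoxia 21.190; ACTB hypoxia 21.790
ΔCt(normoxia) = 28.020 − 21.190 = 6.830
ΔCt(hypoxia) = 30.140 − 21.790 = 8.350
ΔΔCt = 8.350 − 6.830 = 1.520
Fold change = 2^(−1.520) = 0.3487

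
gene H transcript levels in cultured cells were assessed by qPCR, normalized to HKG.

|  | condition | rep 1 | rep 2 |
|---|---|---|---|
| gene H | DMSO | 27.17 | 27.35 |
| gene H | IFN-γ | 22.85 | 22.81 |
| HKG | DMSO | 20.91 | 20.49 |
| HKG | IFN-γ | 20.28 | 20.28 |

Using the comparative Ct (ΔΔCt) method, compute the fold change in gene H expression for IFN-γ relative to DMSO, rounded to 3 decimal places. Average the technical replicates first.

16.111

Mean Ct: gene H DMSO 27.260; gene H IFN-γ 22.830; HKG DMSO 20.700; HKG IFN-γ 20.280
ΔCt(DMSO) = 27.260 − 20.700 = 6.560
ΔCt(IFN-γ) = 22.830 − 20.280 = 2.550
ΔΔCt = 2.550 − 6.560 = -4.010
Fold change = 2^(−(-4.010)) = 2^4.010 = 16.1113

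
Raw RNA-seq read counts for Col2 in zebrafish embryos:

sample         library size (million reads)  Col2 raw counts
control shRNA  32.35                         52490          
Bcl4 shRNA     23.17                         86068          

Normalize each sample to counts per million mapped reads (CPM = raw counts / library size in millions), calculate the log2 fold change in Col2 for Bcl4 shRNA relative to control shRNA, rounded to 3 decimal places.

CPM(control shRNA) = 52490 / 32.35 = 1622.5657
CPM(Bcl4 shRNA) = 86068 / 23.17 = 3714.6310
Fold change = 3714.6310 / 1622.5657 = 2.28936
log2(2.28936) = 1.1949

1.195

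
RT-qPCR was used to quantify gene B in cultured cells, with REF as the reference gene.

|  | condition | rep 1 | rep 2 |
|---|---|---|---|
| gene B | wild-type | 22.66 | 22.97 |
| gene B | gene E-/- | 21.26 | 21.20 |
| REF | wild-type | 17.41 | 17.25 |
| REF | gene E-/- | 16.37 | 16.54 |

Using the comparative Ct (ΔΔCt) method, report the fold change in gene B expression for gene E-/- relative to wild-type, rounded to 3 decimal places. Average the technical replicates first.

Mean Ct: gene B wild-type 22.815; gene B gene E-/- 21.230; REF wild-type 17.330; REF gene E-/- 16.455
ΔCt(wild-type) = 22.815 − 17.330 = 5.485
ΔCt(gene E-/-) = 21.230 − 16.455 = 4.775
ΔΔCt = 4.775 − 5.485 = -0.710
Fold change = 2^(−(-0.710)) = 2^0.710 = 1.6358

1.636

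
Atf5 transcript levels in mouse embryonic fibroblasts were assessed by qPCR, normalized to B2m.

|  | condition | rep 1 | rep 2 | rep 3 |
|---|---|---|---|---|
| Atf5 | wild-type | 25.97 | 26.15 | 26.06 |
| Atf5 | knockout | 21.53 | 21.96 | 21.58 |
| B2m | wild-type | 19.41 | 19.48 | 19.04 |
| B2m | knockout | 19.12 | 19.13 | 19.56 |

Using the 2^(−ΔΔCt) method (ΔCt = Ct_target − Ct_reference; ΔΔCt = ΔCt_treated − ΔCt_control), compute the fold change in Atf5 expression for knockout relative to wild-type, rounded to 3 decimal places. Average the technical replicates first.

20.112

Mean Ct: Atf5 wild-type 26.060; Atf5 knockout 21.690; B2m wild-type 19.310; B2m knockout 19.270
ΔCt(wild-type) = 26.060 − 19.310 = 6.750
ΔCt(knockout) = 21.690 − 19.270 = 2.420
ΔΔCt = 2.420 − 6.750 = -4.330
Fold change = 2^(−(-4.330)) = 2^4.330 = 20.1122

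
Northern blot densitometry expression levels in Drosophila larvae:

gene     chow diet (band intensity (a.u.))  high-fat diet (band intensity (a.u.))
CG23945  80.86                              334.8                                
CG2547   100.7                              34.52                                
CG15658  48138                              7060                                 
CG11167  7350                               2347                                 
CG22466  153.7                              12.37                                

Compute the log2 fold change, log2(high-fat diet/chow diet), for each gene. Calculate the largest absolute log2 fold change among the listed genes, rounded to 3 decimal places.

3.635

log2(334.8/80.86) = 2.050  (CG23945)
log2(34.52/100.7) = -1.545  (CG2547)
log2(7060/48138) = -2.769  (CG15658)
log2(2347/7350) = -1.647  (CG11167)
log2(12.37/153.7) = -3.635  (CG22466)
The largest magnitude belongs to CG22466.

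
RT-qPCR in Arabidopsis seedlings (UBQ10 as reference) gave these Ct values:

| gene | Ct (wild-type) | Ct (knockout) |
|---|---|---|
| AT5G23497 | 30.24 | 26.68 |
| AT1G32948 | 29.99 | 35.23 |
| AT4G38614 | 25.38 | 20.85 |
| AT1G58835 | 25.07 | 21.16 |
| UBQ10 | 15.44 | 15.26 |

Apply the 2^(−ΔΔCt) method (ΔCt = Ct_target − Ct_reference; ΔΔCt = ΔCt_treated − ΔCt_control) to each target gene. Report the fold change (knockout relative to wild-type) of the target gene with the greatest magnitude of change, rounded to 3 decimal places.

AT5G23497: ΔΔCt = (26.68−15.26) − (30.24−15.44) = 11.42 − 14.80 = -3.38; fold change = 2^3.38 = 10.411
AT1G32948: ΔΔCt = (35.23−15.26) − (29.99−15.44) = 19.97 − 14.55 = 5.42; fold change = 2^-5.42 = 0.023
AT4G38614: ΔΔCt = (20.85−15.26) − (25.38−15.44) = 5.59 − 9.94 = -4.35; fold change = 2^4.35 = 20.393
AT1G58835: ΔΔCt = (21.16−15.26) − (25.07−15.44) = 5.90 − 9.63 = -3.73; fold change = 2^3.73 = 13.269
AT1G32948 has the largest |ΔΔCt| = 5.42.

0.023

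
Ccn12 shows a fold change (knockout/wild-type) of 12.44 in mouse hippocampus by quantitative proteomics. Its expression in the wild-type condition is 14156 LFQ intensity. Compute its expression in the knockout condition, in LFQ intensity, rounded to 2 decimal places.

knockout expression = 14156 × 12.44 = 176100.64

176100.64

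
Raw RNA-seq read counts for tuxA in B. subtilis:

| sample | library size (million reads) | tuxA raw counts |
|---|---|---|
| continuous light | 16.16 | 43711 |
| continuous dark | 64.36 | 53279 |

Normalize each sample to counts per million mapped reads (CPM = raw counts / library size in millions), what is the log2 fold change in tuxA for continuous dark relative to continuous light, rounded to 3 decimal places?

CPM(continuous light) = 43711 / 16.16 = 2704.8886
CPM(continuous dark) = 53279 / 64.36 = 827.8278
Fold change = 827.8278 / 2704.8886 = 0.30605
log2(0.30605) = -1.7082

-1.708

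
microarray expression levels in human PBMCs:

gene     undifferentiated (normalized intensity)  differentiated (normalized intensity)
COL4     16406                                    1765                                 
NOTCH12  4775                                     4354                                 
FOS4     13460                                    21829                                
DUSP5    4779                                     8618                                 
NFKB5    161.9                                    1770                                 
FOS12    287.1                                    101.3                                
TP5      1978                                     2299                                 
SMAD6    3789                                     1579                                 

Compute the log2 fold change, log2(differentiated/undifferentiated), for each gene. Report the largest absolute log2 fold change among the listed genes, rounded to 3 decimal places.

3.451

log2(1765/16406) = -3.216  (COL4)
log2(4354/4775) = -0.133  (NOTCH12)
log2(21829/13460) = 0.698  (FOS4)
log2(8618/4779) = 0.851  (DUSP5)
log2(1770/161.9) = 3.451  (NFKB5)
log2(101.3/287.1) = -1.503  (FOS12)
log2(2299/1978) = 0.217  (TP5)
log2(1579/3789) = -1.263  (SMAD6)
The largest magnitude belongs to NFKB5.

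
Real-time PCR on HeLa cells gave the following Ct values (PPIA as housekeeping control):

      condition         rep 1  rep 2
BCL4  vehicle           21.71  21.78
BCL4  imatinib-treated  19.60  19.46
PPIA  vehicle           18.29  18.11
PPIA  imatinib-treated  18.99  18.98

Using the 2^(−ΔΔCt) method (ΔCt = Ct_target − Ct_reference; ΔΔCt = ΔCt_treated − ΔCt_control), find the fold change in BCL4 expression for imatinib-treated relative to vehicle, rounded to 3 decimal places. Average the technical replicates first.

Mean Ct: BCL4 vehicle 21.745; BCL4 imatinib-treated 19.530; PPIA vehicle 18.200; PPIA imatinib-treated 18.985
ΔCt(vehicle) = 21.745 − 18.200 = 3.545
ΔCt(imatinib-treated) = 19.530 − 18.985 = 0.545
ΔΔCt = 0.545 − 3.545 = -3.000
Fold change = 2^(−(-3.000)) = 2^3.000 = 8.0000

8.000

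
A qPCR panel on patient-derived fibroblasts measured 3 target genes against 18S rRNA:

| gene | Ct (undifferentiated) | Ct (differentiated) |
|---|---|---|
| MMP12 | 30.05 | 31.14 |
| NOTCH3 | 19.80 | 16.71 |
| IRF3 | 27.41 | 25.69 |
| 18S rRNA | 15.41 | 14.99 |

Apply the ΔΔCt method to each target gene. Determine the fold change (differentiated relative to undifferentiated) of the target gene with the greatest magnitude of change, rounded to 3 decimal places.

6.364

MMP12: ΔΔCt = (31.14−14.99) − (30.05−15.41) = 16.15 − 14.64 = 1.51; fold change = 2^-1.51 = 0.351
NOTCH3: ΔΔCt = (16.71−14.99) − (19.80−15.41) = 1.72 − 4.39 = -2.67; fold change = 2^2.67 = 6.364
IRF3: ΔΔCt = (25.69−14.99) − (27.41−15.41) = 10.70 − 12.00 = -1.30; fold change = 2^1.30 = 2.462
NOTCH3 has the largest |ΔΔCt| = 2.67.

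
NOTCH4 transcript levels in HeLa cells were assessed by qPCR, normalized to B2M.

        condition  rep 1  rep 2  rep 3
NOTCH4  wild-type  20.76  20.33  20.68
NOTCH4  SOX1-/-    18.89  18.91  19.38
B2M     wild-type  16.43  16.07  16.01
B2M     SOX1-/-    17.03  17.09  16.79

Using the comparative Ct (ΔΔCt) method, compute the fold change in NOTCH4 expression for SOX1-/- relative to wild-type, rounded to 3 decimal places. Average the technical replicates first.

5.028

Mean Ct: NOTCH4 wild-type 20.590; NOTCH4 SOX1-/- 19.060; B2M wild-type 16.170; B2M SOX1-/- 16.970
ΔCt(wild-type) = 20.590 − 16.170 = 4.420
ΔCt(SOX1-/-) = 19.060 − 16.970 = 2.090
ΔΔCt = 2.090 − 4.420 = -2.330
Fold change = 2^(−(-2.330)) = 2^2.330 = 5.0281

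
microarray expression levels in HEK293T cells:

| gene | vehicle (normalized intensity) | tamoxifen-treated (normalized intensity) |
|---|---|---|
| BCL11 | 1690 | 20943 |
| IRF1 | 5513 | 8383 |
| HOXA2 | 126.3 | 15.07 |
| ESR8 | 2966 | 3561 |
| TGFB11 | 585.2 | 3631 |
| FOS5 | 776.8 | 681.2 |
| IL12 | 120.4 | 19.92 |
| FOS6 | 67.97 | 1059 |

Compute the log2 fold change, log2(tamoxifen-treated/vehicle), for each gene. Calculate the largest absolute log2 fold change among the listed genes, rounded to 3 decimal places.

log2(20943/1690) = 3.631  (BCL11)
log2(8383/5513) = 0.605  (IRF1)
log2(15.07/126.3) = -3.067  (HOXA2)
log2(3561/2966) = 0.264  (ESR8)
log2(3631/585.2) = 2.633  (TGFB11)
log2(681.2/776.8) = -0.189  (FOS5)
log2(19.92/120.4) = -2.596  (IL12)
log2(1059/67.97) = 3.962  (FOS6)
The largest magnitude belongs to FOS6.

3.962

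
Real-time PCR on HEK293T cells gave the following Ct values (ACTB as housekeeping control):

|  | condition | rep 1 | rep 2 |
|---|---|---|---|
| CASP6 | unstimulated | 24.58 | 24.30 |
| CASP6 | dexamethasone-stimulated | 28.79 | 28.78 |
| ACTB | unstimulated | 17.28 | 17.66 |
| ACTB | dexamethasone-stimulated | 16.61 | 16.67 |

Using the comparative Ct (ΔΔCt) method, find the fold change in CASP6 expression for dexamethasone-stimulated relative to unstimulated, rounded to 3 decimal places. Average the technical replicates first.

Mean Ct: CASP6 unstimulated 24.440; CASP6 dexamethasone-stimulated 28.785; ACTB unstimulated 17.470; ACTB dexamethasone-stimulated 16.640
ΔCt(unstimulated) = 24.440 − 17.470 = 6.970
ΔCt(dexamethasone-stimulated) = 28.785 − 16.640 = 12.145
ΔΔCt = 12.145 − 6.970 = 5.175
Fold change = 2^(−5.175) = 0.0277

0.028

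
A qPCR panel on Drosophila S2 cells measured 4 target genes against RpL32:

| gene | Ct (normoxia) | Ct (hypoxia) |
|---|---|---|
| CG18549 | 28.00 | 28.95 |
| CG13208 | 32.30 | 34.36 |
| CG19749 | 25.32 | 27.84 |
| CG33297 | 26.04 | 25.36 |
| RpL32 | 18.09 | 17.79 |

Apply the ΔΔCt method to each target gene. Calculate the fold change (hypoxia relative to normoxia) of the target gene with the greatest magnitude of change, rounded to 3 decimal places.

0.142

CG18549: ΔΔCt = (28.95−17.79) − (28.00−18.09) = 11.16 − 9.91 = 1.25; fold change = 2^-1.25 = 0.420
CG13208: ΔΔCt = (34.36−17.79) − (32.30−18.09) = 16.57 − 14.21 = 2.36; fold change = 2^-2.36 = 0.195
CG19749: ΔΔCt = (27.84−17.79) − (25.32−18.09) = 10.05 − 7.23 = 2.82; fold change = 2^-2.82 = 0.142
CG33297: ΔΔCt = (25.36−17.79) − (26.04−18.09) = 7.57 − 7.95 = -0.38; fold change = 2^0.38 = 1.301
CG19749 has the largest |ΔΔCt| = 2.82.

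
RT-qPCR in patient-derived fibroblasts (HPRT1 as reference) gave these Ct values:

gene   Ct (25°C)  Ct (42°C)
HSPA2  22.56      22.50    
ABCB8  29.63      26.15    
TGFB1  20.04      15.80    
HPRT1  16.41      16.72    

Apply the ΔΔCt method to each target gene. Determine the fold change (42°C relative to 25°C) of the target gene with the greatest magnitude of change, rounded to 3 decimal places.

23.425

HSPA2: ΔΔCt = (22.50−16.72) − (22.56−16.41) = 5.78 − 6.15 = -0.37; fold change = 2^0.37 = 1.292
ABCB8: ΔΔCt = (26.15−16.72) − (29.63−16.41) = 9.43 − 13.22 = -3.79; fold change = 2^3.79 = 13.833
TGFB1: ΔΔCt = (15.80−16.72) − (20.04−16.41) = -0.92 − 3.63 = -4.55; fold change = 2^4.55 = 23.425
TGFB1 has the largest |ΔΔCt| = 4.55.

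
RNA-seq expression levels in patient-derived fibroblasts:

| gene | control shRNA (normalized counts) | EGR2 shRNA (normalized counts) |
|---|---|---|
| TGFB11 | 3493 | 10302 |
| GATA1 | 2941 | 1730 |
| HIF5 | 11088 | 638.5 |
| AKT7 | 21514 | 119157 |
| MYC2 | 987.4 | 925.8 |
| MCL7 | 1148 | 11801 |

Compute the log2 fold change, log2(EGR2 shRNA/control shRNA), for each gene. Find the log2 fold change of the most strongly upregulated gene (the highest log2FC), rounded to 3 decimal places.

log2(10302/3493) = 1.560  (TGFB11)
log2(1730/2941) = -0.766  (GATA1)
log2(638.5/11088) = -4.118  (HIF5)
log2(119157/21514) = 2.470  (AKT7)
log2(925.8/987.4) = -0.093  (MYC2)
log2(11801/1148) = 3.362  (MCL7)
MCL7 is most strongly upregulated.

3.362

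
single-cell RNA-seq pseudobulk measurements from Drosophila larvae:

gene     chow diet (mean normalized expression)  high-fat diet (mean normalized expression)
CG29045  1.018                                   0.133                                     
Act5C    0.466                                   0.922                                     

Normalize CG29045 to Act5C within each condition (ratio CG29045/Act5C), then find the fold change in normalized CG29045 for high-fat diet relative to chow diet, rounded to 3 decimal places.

CG29045/Act5C (chow diet) = 1.018 / 0.466 = 2.1845
CG29045/Act5C (high-fat diet) = 0.133 / 0.922 = 0.14425
Fold change = 0.14425 / 2.1845 = 0.0660

0.066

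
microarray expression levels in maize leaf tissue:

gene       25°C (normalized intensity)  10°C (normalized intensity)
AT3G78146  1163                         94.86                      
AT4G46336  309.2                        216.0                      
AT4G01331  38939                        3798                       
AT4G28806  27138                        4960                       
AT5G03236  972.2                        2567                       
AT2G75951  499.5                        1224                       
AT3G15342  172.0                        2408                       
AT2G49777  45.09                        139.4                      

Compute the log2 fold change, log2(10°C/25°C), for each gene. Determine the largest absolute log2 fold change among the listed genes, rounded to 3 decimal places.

3.807

log2(94.86/1163) = -3.616  (AT3G78146)
log2(216.0/309.2) = -0.518  (AT4G46336)
log2(3798/38939) = -3.358  (AT4G01331)
log2(4960/27138) = -2.452  (AT4G28806)
log2(2567/972.2) = 1.401  (AT5G03236)
log2(1224/499.5) = 1.293  (AT2G75951)
log2(2408/172.0) = 3.807  (AT3G15342)
log2(139.4/45.09) = 1.628  (AT2G49777)
The largest magnitude belongs to AT3G15342.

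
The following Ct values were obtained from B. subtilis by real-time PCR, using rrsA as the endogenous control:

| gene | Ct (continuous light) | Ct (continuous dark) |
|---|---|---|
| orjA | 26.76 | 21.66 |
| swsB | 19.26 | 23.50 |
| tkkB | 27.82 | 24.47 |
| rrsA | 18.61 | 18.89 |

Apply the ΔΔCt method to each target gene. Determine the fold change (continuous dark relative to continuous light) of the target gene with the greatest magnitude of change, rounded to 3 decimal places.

41.643

orjA: ΔΔCt = (21.66−18.89) − (26.76−18.61) = 2.77 − 8.15 = -5.38; fold change = 2^5.38 = 41.643
swsB: ΔΔCt = (23.50−18.89) − (19.26−18.61) = 4.61 − 0.65 = 3.96; fold change = 2^-3.96 = 0.064
tkkB: ΔΔCt = (24.47−18.89) − (27.82−18.61) = 5.58 − 9.21 = -3.63; fold change = 2^3.63 = 12.381
orjA has the largest |ΔΔCt| = 5.38.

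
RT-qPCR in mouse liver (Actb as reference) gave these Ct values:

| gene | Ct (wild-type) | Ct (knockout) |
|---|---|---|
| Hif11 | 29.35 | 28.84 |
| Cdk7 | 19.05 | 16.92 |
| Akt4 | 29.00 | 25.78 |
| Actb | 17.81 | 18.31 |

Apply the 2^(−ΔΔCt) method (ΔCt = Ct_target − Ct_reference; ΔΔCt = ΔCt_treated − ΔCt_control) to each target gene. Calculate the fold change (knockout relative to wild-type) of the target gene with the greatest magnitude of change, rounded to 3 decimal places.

13.177

Hif11: ΔΔCt = (28.84−18.31) − (29.35−17.81) = 10.53 − 11.54 = -1.01; fold change = 2^1.01 = 2.014
Cdk7: ΔΔCt = (16.92−18.31) − (19.05−17.81) = -1.39 − 1.24 = -2.63; fold change = 2^2.63 = 6.190
Akt4: ΔΔCt = (25.78−18.31) − (29.00−17.81) = 7.47 − 11.19 = -3.72; fold change = 2^3.72 = 13.177
Akt4 has the largest |ΔΔCt| = 3.72.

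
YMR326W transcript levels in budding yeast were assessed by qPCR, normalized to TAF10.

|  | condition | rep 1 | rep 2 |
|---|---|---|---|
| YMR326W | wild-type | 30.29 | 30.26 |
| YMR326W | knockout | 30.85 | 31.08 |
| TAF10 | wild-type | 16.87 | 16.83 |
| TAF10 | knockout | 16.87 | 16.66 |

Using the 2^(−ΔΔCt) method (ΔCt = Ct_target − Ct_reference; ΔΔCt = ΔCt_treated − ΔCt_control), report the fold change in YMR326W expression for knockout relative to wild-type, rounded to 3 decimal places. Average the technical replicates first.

Mean Ct: YMR326W wild-type 30.275; YMR326W knockout 30.965; TAF10 wild-type 16.850; TAF10 knockout 16.765
ΔCt(wild-type) = 30.275 − 16.850 = 13.425
ΔCt(knockout) = 30.965 − 16.765 = 14.200
ΔΔCt = 14.200 − 13.425 = 0.775
Fold change = 2^(−0.775) = 0.5844

0.584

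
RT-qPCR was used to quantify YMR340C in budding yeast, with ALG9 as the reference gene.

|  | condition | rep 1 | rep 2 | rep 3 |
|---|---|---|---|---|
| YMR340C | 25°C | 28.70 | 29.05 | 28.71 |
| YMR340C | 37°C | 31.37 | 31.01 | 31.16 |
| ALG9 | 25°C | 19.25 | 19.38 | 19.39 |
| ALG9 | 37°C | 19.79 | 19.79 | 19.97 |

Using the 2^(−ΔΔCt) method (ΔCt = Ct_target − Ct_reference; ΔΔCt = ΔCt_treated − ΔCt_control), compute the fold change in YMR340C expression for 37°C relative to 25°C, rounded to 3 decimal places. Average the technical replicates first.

Mean Ct: YMR340C 25°C 28.820; YMR340C 37°C 31.180; ALG9 25°C 19.340; ALG9 37°C 19.850
ΔCt(25°C) = 28.820 − 19.340 = 9.480
ΔCt(37°C) = 31.180 − 19.850 = 11.330
ΔΔCt = 11.330 − 9.480 = 1.850
Fold change = 2^(−1.850) = 0.2774

0.277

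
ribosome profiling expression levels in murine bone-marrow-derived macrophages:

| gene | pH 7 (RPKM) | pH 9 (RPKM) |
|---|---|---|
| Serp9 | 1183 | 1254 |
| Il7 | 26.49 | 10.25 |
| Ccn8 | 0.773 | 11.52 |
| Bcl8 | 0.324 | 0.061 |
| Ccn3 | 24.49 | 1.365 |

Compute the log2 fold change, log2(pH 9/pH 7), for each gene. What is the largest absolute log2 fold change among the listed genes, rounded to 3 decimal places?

4.165

log2(1254/1183) = 0.084  (Serp9)
log2(10.25/26.49) = -1.370  (Il7)
log2(11.52/0.773) = 3.898  (Ccn8)
log2(0.061/0.324) = -2.409  (Bcl8)
log2(1.365/24.49) = -4.165  (Ccn3)
The largest magnitude belongs to Ccn3.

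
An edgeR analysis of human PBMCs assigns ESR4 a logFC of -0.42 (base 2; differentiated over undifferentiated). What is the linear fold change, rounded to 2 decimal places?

Fold change = 2^(-0.42) = 0.747

0.75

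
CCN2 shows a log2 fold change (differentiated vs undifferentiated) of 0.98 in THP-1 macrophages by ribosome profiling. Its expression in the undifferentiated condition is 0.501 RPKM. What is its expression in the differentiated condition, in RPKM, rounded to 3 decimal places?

0.988

Fold change = 2^(0.98) = 1.9725
differentiated expression = 0.501 × 1.9725 = 0.988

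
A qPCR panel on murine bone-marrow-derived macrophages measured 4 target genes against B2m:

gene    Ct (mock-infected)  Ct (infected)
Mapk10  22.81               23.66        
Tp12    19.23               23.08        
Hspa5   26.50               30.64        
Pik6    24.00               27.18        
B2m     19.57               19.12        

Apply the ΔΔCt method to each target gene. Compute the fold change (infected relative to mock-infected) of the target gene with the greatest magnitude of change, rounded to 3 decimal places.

0.042

Mapk10: ΔΔCt = (23.66−19.12) − (22.81−19.57) = 4.54 − 3.24 = 1.30; fold change = 2^-1.30 = 0.406
Tp12: ΔΔCt = (23.08−19.12) − (19.23−19.57) = 3.96 − (-0.34) = 4.30; fold change = 2^-4.30 = 0.051
Hspa5: ΔΔCt = (30.64−19.12) − (26.50−19.57) = 11.52 − 6.93 = 4.59; fold change = 2^-4.59 = 0.042
Pik6: ΔΔCt = (27.18−19.12) − (24.00−19.57) = 8.06 − 4.43 = 3.63; fold change = 2^-3.63 = 0.081
Hspa5 has the largest |ΔΔCt| = 4.59.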